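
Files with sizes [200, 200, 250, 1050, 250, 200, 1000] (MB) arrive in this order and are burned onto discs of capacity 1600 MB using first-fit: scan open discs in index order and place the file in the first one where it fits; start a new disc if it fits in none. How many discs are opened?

  200 → disc 1 (new)  [load 200/1600]
  200 → disc 1  [load 400/1600]
  250 → disc 1  [load 650/1600]
  1050 → disc 2 (new)  [load 1050/1600]
  250 → disc 1  [load 900/1600]
  200 → disc 1  [load 1100/1600]
  1000 → disc 3 (new)  [load 1000/1600]
3 discs opened.

3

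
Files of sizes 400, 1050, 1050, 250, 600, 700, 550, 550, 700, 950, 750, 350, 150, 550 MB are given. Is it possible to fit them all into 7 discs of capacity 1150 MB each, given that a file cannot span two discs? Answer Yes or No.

No

Total = 8600 MB; ⌈8600/1150⌉ = 8.
At least 8 discs are required, but only 7 are allowed.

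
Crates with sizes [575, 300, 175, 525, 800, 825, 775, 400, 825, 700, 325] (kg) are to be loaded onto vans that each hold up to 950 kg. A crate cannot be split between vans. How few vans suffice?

8

Total = 825 + 825 + 800 + 775 + 700 + 575 + 525 + 400 + 325 + 300 + 175 = 6225 kg.
Lower bound: ⌈6225/950⌉ = 7 vans.
A packing using 8 vans:
  van 1: 825 = 825
  van 2: 825 = 825
  van 3: 800 = 800
  van 4: 775 + 175 = 950
  van 5: 700 = 700
  van 6: 575 + 325 = 900
  van 7: 525 + 400 = 925
  van 8: 300 = 300
No arrangement into 7 vans stays within capacity, so 8 is optimal.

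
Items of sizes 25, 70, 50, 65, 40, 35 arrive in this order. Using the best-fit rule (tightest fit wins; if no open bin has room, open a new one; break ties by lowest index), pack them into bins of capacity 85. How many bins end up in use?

4

  25 → bin 1 (new)  [load 25/85]
  70 → bin 2 (new)  [load 70/85]
  50 → bin 1  [load 75/85]
  65 → bin 3 (new)  [load 65/85]
  40 → bin 4 (new)  [load 40/85]
  35 → bin 4  [load 75/85]
4 bins opened.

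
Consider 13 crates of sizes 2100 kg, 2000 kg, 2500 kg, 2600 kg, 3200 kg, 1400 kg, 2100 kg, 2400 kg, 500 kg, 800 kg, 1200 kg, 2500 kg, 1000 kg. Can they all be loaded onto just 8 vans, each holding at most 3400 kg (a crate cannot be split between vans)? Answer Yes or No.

Yes

A valid assignment using 8 vans:
  van 1: 3200 = 3200
  van 2: 2600 + 800 = 3400
  van 3: 2500 + 500 = 3000
  van 4: 2500 = 2500
  van 5: 2400 + 1000 = 3400
  van 6: 2100 + 1200 = 3300
  van 7: 2100 = 2100
  van 8: 2000 + 1400 = 3400
Every load is within 3400 kg, so 8 vans suffice.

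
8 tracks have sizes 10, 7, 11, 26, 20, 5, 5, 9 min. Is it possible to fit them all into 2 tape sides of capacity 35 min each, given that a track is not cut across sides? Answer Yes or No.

No

Total = 93 min; ⌈93/35⌉ = 3.
At least 3 tape sides are required, but only 2 are allowed.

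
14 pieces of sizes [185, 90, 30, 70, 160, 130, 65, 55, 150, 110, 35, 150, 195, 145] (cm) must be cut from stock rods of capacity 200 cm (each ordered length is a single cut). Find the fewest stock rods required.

Total = 195 + 185 + 160 + 150 + 150 + 145 + 130 + 110 + 90 + 70 + 65 + 55 + 35 + 30 = 1570 cm.
Lower bound: ⌈1570/200⌉ = 8 stock rods.
A packing using 9 stock rods:
  stock rod 1: 195 = 195
  stock rod 2: 185 = 185
  stock rod 3: 160 + 35 = 195
  stock rod 4: 150 + 30 = 180
  stock rod 5: 150 = 150
  stock rod 6: 145 + 55 = 200
  stock rod 7: 130 + 70 = 200
  stock rod 8: 110 + 90 = 200
  stock rod 9: 65 = 65
No arrangement into 8 stock rods stays within capacity, so 9 is optimal.

9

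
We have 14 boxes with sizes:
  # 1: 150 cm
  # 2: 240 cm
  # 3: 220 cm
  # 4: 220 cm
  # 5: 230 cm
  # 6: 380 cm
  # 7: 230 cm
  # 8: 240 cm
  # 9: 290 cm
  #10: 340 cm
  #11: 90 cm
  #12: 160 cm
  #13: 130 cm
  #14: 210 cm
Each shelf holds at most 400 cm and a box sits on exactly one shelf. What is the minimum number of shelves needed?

10

Total = 380 + 340 + 290 + 240 + 240 + 230 + 230 + 220 + 220 + 210 + 160 + 150 + 130 + 90 = 3130 cm.
Lower bound: ⌈3130/400⌉ = 8 shelves.
Also, 10 boxes each exceed 200 cm, and no two of those can share a shelf, so at least 10 shelves are needed.
A packing using 10 shelves:
  shelf 1: 380 = 380
  shelf 2: 340 = 340
  shelf 3: 290 + 90 = 380
  shelf 4: 240 + 160 = 400
  shelf 5: 240 + 150 = 390
  shelf 6: 230 + 130 = 360
  shelf 7: 230 = 230
  shelf 8: 220 = 220
  shelf 9: 220 = 220
  shelf 10: 210 = 210
This matches the lower bound, so 10 is optimal.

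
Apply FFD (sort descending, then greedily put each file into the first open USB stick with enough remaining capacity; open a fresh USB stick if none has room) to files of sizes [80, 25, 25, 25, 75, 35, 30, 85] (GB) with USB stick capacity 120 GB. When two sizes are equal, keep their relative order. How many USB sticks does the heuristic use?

Sorted descending: 85, 80, 75, 35, 30, 25, 25, 25.
  85 → USB stick 1 (new)  [load 85/120]
  80 → USB stick 2 (new)  [load 80/120]
  75 → USB stick 3 (new)  [load 75/120]
  35 → USB stick 1  [load 120/120]
  30 → USB stick 2  [load 110/120]
  25 → USB stick 3  [load 100/120]
  25 → USB stick 4 (new)  [load 25/120]
  25 → USB stick 4  [load 50/120]
4 USB sticks opened.

4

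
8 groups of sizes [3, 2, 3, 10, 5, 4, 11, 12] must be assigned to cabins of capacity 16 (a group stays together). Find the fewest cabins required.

4

Total = 12 + 11 + 10 + 5 + 4 + 3 + 3 + 2 = 50.
Lower bound: ⌈50/16⌉ = 4 cabins.
A packing using 4 cabins:
  cabin 1: 12 + 4 = 16
  cabin 2: 11 + 5 = 16
  cabin 3: 10 + 3 + 3 = 16
  cabin 4: 2 = 2
This matches the lower bound, so 4 is optimal.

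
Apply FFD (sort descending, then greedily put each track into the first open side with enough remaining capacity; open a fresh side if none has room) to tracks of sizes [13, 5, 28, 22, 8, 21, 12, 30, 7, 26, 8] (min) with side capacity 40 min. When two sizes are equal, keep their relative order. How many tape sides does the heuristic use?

5

Sorted descending: 30, 28, 26, 22, 21, 13, 12, 8, 8, 7, 5.
  30 → side 1 (new)  [load 30/40]
  28 → side 2 (new)  [load 28/40]
  26 → side 3 (new)  [load 26/40]
  22 → side 4 (new)  [load 22/40]
  21 → side 5 (new)  [load 21/40]
  13 → side 3  [load 39/40]
  12 → side 2  [load 40/40]
  8 → side 1  [load 38/40]
  8 → side 4  [load 30/40]
  7 → side 4  [load 37/40]
  5 → side 5  [load 26/40]
5 tape sides opened.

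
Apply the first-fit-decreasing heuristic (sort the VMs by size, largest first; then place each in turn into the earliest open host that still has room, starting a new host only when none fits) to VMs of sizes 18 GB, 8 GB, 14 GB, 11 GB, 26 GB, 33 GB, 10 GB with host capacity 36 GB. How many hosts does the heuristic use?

4

Sorted descending: 33, 26, 18, 14, 11, 10, 8.
  33 → host 1 (new)  [load 33/36]
  26 → host 2 (new)  [load 26/36]
  18 → host 3 (new)  [load 18/36]
  14 → host 3  [load 32/36]
  11 → host 4 (new)  [load 11/36]
  10 → host 2  [load 36/36]
  8 → host 4  [load 19/36]
4 hosts opened.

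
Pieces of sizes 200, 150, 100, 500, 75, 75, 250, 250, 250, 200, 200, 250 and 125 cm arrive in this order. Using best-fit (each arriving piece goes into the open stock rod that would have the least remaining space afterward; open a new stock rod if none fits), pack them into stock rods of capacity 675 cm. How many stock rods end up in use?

5

  200 → stock rod 1 (new)  [load 200/675]
  150 → stock rod 1  [load 350/675]
  100 → stock rod 1  [load 450/675]
  500 → stock rod 2 (new)  [load 500/675]
  75 → stock rod 2  [load 575/675]
  75 → stock rod 2  [load 650/675]
  250 → stock rod 3 (new)  [load 250/675]
  250 → stock rod 3  [load 500/675]
  250 → stock rod 4 (new)  [load 250/675]
  200 → stock rod 1  [load 650/675]
  200 → stock rod 4  [load 450/675]
  250 → stock rod 5 (new)  [load 250/675]
  125 → stock rod 3  [load 625/675]
5 stock rods opened.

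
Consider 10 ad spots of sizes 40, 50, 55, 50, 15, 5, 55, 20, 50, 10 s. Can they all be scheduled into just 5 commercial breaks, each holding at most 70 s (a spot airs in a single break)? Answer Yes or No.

No

Total = 350 s; ⌈350/70⌉ = 5.
6 ad spots each exceed half the capacity and cannot share a break, forcing at least 6 commercial breaks.
At least 6 commercial breaks are required, but only 5 are allowed.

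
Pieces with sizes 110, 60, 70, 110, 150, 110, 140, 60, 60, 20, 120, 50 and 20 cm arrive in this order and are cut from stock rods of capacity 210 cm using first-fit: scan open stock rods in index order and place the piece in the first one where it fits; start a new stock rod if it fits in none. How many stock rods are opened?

  110 → stock rod 1 (new)  [load 110/210]
  60 → stock rod 1  [load 170/210]
  70 → stock rod 2 (new)  [load 70/210]
  110 → stock rod 2  [load 180/210]
  150 → stock rod 3 (new)  [load 150/210]
  110 → stock rod 4 (new)  [load 110/210]
  140 → stock rod 5 (new)  [load 140/210]
  60 → stock rod 3  [load 210/210]
  60 → stock rod 4  [load 170/210]
  20 → stock rod 1  [load 190/210]
  120 → stock rod 6 (new)  [load 120/210]
  50 → stock rod 5  [load 190/210]
  20 → stock rod 1  [load 210/210]
6 stock rods opened.

6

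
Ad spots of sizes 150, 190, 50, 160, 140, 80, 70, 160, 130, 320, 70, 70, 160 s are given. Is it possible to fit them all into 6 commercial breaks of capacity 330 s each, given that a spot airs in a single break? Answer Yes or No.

A valid assignment using 6 commercial breaks:
  break 1: 320 = 320
  break 2: 190 + 140 = 330
  break 3: 160 + 160 = 320
  break 4: 160 + 150 = 310
  break 5: 130 + 80 + 70 + 50 = 330
  break 6: 70 + 70 = 140
Every load is within 330 s, so 6 commercial breaks suffice.

Yes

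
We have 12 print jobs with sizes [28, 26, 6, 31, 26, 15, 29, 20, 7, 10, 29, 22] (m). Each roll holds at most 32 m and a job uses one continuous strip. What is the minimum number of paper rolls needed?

9

Total = 31 + 29 + 29 + 28 + 26 + 26 + 22 + 20 + 15 + 10 + 7 + 6 = 249 m.
Lower bound: ⌈249/32⌉ = 8 paper rolls.
A packing using 9 paper rolls:
  roll 1: 31 = 31
  roll 2: 29 = 29
  roll 3: 29 = 29
  roll 4: 28 = 28
  roll 5: 26 + 6 = 32
  roll 6: 26 = 26
  roll 7: 22 + 10 = 32
  roll 8: 20 + 7 = 27
  roll 9: 15 = 15
No arrangement into 8 paper rolls stays within capacity, so 9 is optimal.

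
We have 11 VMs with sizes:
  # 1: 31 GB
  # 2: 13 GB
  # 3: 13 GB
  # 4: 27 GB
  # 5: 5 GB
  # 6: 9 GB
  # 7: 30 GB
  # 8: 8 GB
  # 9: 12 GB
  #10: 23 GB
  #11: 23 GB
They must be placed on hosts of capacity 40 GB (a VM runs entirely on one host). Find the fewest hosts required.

Total = 31 + 30 + 27 + 23 + 23 + 13 + 13 + 12 + 9 + 8 + 5 = 194 GB.
Lower bound: ⌈194/40⌉ = 5 hosts.
A packing using 5 hosts:
  host 1: 31 + 9 = 40
  host 2: 30 + 8 = 38
  host 3: 27 + 13 = 40
  host 4: 23 + 13 = 36
  host 5: 23 + 12 + 5 = 40
This matches the lower bound, so 5 is optimal.

5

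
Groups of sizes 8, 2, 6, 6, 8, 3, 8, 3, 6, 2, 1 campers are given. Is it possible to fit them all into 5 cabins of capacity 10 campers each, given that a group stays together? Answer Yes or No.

Total = 53 campers; ⌈53/10⌉ = 6.
At least 6 cabins are required, but only 5 are allowed.

No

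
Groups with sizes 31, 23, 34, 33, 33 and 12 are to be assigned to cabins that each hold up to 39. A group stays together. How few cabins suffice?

Total = 34 + 33 + 33 + 31 + 23 + 12 = 166.
Lower bound: ⌈166/39⌉ = 5 cabins.
A packing using 5 cabins:
  cabin 1: 34 = 34
  cabin 2: 33 = 33
  cabin 3: 33 = 33
  cabin 4: 31 = 31
  cabin 5: 23 + 12 = 35
This matches the lower bound, so 5 is optimal.

5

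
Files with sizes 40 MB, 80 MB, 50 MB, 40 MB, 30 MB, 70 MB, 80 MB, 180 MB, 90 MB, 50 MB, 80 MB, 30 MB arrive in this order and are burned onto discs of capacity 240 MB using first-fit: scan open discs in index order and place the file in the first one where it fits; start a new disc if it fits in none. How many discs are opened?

  40 → disc 1 (new)  [load 40/240]
  80 → disc 1  [load 120/240]
  50 → disc 1  [load 170/240]
  40 → disc 1  [load 210/240]
  30 → disc 1  [load 240/240]
  70 → disc 2 (new)  [load 70/240]
  80 → disc 2  [load 150/240]
  180 → disc 3 (new)  [load 180/240]
  90 → disc 2  [load 240/240]
  50 → disc 3  [load 230/240]
  80 → disc 4 (new)  [load 80/240]
  30 → disc 4  [load 110/240]
4 discs opened.

4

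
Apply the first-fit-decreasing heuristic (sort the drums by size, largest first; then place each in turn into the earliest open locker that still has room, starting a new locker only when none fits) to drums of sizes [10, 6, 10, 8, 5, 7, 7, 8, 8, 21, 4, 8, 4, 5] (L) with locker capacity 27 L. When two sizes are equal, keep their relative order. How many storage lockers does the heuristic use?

5

Sorted descending: 21, 10, 10, 8, 8, 8, 8, 7, 7, 6, 5, 5, 4, 4.
  21 → locker 1 (new)  [load 21/27]
  10 → locker 2 (new)  [load 10/27]
  10 → locker 2  [load 20/27]
  8 → locker 3 (new)  [load 8/27]
  8 → locker 3  [load 16/27]
  8 → locker 3  [load 24/27]
  8 → locker 4 (new)  [load 8/27]
  7 → locker 2  [load 27/27]
  7 → locker 4  [load 15/27]
  6 → locker 1  [load 27/27]
  5 → locker 4  [load 20/27]
  5 → locker 4  [load 25/27]
  4 → locker 5 (new)  [load 4/27]
  4 → locker 5  [load 8/27]
5 storage lockers opened.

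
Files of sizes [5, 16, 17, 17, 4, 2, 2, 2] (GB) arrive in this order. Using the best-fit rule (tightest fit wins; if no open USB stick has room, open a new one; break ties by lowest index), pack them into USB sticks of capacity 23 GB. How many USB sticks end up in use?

3

  5 → USB stick 1 (new)  [load 5/23]
  16 → USB stick 1  [load 21/23]
  17 → USB stick 2 (new)  [load 17/23]
  17 → USB stick 3 (new)  [load 17/23]
  4 → USB stick 2  [load 21/23]
  2 → USB stick 1  [load 23/23]
  2 → USB stick 2  [load 23/23]
  2 → USB stick 3  [load 19/23]
3 USB sticks opened.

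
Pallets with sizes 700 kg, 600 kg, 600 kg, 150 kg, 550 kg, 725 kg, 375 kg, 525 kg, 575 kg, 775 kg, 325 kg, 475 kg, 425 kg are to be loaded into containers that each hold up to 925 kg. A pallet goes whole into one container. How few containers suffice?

Total = 775 + 725 + 700 + 600 + 600 + 575 + 550 + 525 + 475 + 425 + 375 + 325 + 150 = 6800 kg.
Lower bound: ⌈6800/925⌉ = 8 containers.
Also, 9 pallets each exceed 925/2 kg, and no two of those can share a container, so at least 9 containers are needed.
A packing using 9 containers:
  container 1: 775 + 150 = 925
  container 2: 725 = 725
  container 3: 700 = 700
  container 4: 600 + 325 = 925
  container 5: 600 = 600
  container 6: 575 = 575
  container 7: 550 + 375 = 925
  container 8: 525 = 525
  container 9: 475 + 425 = 900
This matches the lower bound, so 9 is optimal.

9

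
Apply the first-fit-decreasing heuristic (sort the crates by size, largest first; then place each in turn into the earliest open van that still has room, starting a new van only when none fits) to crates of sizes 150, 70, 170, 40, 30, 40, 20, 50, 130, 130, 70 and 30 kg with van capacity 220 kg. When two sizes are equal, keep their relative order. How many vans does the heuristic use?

5

Sorted descending: 170, 150, 130, 130, 70, 70, 50, 40, 40, 30, 30, 20.
  170 → van 1 (new)  [load 170/220]
  150 → van 2 (new)  [load 150/220]
  130 → van 3 (new)  [load 130/220]
  130 → van 4 (new)  [load 130/220]
  70 → van 2  [load 220/220]
  70 → van 3  [load 200/220]
  50 → van 1  [load 220/220]
  40 → van 4  [load 170/220]
  40 → van 4  [load 210/220]
  30 → van 5 (new)  [load 30/220]
  30 → van 5  [load 60/220]
  20 → van 3  [load 220/220]
5 vans opened.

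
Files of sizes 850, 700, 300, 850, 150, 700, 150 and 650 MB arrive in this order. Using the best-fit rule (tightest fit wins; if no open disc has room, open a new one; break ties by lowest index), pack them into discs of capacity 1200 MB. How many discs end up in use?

  850 → disc 1 (new)  [load 850/1200]
  700 → disc 2 (new)  [load 700/1200]
  300 → disc 1  [load 1150/1200]
  850 → disc 3 (new)  [load 850/1200]
  150 → disc 3  [load 1000/1200]
  700 → disc 4 (new)  [load 700/1200]
  150 → disc 3  [load 1150/1200]
  650 → disc 5 (new)  [load 650/1200]
5 discs opened.

5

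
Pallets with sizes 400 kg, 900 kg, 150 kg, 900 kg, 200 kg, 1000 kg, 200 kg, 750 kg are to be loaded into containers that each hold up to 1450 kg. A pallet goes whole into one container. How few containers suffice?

4

Total = 1000 + 900 + 900 + 750 + 400 + 200 + 200 + 150 = 4500 kg.
Lower bound: ⌈4500/1450⌉ = 4 containers.
A packing using 4 containers:
  container 1: 1000 + 400 = 1400
  container 2: 900 + 200 + 200 + 150 = 1450
  container 3: 900 = 900
  container 4: 750 = 750
This matches the lower bound, so 4 is optimal.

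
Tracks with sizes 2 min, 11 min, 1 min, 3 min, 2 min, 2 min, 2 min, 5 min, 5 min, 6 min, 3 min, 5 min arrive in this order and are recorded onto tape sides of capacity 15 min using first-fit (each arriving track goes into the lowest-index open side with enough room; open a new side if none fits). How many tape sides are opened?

  2 → side 1 (new)  [load 2/15]
  11 → side 1  [load 13/15]
  1 → side 1  [load 14/15]
  3 → side 2 (new)  [load 3/15]
  2 → side 2  [load 5/15]
  2 → side 2  [load 7/15]
  2 → side 2  [load 9/15]
  5 → side 2  [load 14/15]
  5 → side 3 (new)  [load 5/15]
  6 → side 3  [load 11/15]
  3 → side 3  [load 14/15]
  5 → side 4 (new)  [load 5/15]
4 tape sides opened.

4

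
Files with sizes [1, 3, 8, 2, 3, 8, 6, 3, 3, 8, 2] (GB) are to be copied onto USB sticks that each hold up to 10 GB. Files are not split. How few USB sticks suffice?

5

Total = 8 + 8 + 8 + 6 + 3 + 3 + 3 + 3 + 2 + 2 + 1 = 47 GB.
Lower bound: ⌈47/10⌉ = 5 USB sticks.
A packing using 5 USB sticks:
  USB stick 1: 8 + 2 = 10
  USB stick 2: 8 + 2 = 10
  USB stick 3: 8 + 1 = 9
  USB stick 4: 6 + 3 = 9
  USB stick 5: 3 + 3 + 3 = 9
This matches the lower bound, so 5 is optimal.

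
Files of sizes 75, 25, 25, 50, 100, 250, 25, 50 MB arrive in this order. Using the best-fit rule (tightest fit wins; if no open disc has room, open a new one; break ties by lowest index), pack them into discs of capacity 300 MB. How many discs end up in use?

  75 → disc 1 (new)  [load 75/300]
  25 → disc 1  [load 100/300]
  25 → disc 1  [load 125/300]
  50 → disc 1  [load 175/300]
  100 → disc 1  [load 275/300]
  250 → disc 2 (new)  [load 250/300]
  25 → disc 1  [load 300/300]
  50 → disc 2  [load 300/300]
2 discs opened.

2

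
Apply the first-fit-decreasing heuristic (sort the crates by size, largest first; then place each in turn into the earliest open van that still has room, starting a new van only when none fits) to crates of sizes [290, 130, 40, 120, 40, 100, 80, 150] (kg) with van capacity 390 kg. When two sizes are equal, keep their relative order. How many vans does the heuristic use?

3

Sorted descending: 290, 150, 130, 120, 100, 80, 40, 40.
  290 → van 1 (new)  [load 290/390]
  150 → van 2 (new)  [load 150/390]
  130 → van 2  [load 280/390]
  120 → van 3 (new)  [load 120/390]
  100 → van 1  [load 390/390]
  80 → van 2  [load 360/390]
  40 → van 3  [load 160/390]
  40 → van 3  [load 200/390]
3 vans opened.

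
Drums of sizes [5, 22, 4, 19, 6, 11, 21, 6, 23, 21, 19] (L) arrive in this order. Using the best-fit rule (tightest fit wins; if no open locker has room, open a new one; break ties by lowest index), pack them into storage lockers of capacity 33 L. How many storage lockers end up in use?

  5 → locker 1 (new)  [load 5/33]
  22 → locker 1  [load 27/33]
  4 → locker 1  [load 31/33]
  19 → locker 2 (new)  [load 19/33]
  6 → locker 2  [load 25/33]
  11 → locker 3 (new)  [load 11/33]
  21 → locker 3  [load 32/33]
  6 → locker 2  [load 31/33]
  23 → locker 4 (new)  [load 23/33]
  21 → locker 5 (new)  [load 21/33]
  19 → locker 6 (new)  [load 19/33]
6 storage lockers opened.

6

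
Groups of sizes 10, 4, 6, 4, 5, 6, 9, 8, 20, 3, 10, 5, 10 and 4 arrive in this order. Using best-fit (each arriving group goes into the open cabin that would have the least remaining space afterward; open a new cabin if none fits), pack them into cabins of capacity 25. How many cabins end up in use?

5

  10 → cabin 1 (new)  [load 10/25]
  4 → cabin 1  [load 14/25]
  6 → cabin 1  [load 20/25]
  4 → cabin 1  [load 24/25]
  5 → cabin 2 (new)  [load 5/25]
  6 → cabin 2  [load 11/25]
  9 → cabin 2  [load 20/25]
  8 → cabin 3 (new)  [load 8/25]
  20 → cabin 4 (new)  [load 20/25]
  3 → cabin 2  [load 23/25]
  10 → cabin 3  [load 18/25]
  5 → cabin 4  [load 25/25]
  10 → cabin 5 (new)  [load 10/25]
  4 → cabin 3  [load 22/25]
5 cabins opened.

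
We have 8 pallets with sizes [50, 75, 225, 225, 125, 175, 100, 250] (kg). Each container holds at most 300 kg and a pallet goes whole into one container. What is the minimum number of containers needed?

5

Total = 250 + 225 + 225 + 175 + 125 + 100 + 75 + 50 = 1225 kg.
Lower bound: ⌈1225/300⌉ = 5 containers.
A packing using 5 containers:
  container 1: 250 + 50 = 300
  container 2: 225 + 75 = 300
  container 3: 225 = 225
  container 4: 175 + 125 = 300
  container 5: 100 = 100
This matches the lower bound, so 5 is optimal.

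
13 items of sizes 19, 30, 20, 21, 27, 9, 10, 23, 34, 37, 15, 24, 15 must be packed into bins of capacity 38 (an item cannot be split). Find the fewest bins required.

9

Total = 37 + 34 + 30 + 27 + 24 + 23 + 21 + 20 + 19 + 15 + 15 + 10 + 9 = 284.
Lower bound: ⌈284/38⌉ = 8 bins.
A packing using 9 bins:
  bin 1: 37 = 37
  bin 2: 34 = 34
  bin 3: 30 = 30
  bin 4: 27 + 10 = 37
  bin 5: 24 + 9 = 33
  bin 6: 23 + 15 = 38
  bin 7: 21 + 15 = 36
  bin 8: 20 = 20
  bin 9: 19 = 19
No arrangement into 8 bins stays within capacity, so 9 is optimal.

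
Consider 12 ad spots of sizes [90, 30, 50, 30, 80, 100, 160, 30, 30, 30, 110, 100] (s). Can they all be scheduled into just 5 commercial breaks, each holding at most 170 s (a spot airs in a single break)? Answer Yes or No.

Total = 840 s; ⌈840/170⌉ = 5.
The bound of 5 does not rule out 5, but exhaustive search shows no assignment into 5 commercial breaks of capacity 170 s exists — the minimum is 6.

No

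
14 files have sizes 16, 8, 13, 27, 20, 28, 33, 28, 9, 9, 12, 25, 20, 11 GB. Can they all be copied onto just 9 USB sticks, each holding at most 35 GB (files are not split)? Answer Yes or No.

Yes

A valid assignment using 9 USB sticks:
  USB stick 1: 33 = 33
  USB stick 2: 28 = 28
  USB stick 3: 28 = 28
  USB stick 4: 27 + 8 = 35
  USB stick 5: 25 + 9 = 34
  USB stick 6: 20 + 13 = 33
  USB stick 7: 20 + 12 = 32
  USB stick 8: 16 + 11 = 27
  USB stick 9: 9 = 9
Every load is within 35 GB, so 9 USB sticks suffice.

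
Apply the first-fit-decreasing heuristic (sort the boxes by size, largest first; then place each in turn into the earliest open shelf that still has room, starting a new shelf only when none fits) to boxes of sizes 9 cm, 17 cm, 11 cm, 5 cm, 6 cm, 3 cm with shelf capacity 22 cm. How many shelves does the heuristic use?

Sorted descending: 17, 11, 9, 6, 5, 3.
  17 → shelf 1 (new)  [load 17/22]
  11 → shelf 2 (new)  [load 11/22]
  9 → shelf 2  [load 20/22]
  6 → shelf 3 (new)  [load 6/22]
  5 → shelf 1  [load 22/22]
  3 → shelf 3  [load 9/22]
3 shelves opened.

3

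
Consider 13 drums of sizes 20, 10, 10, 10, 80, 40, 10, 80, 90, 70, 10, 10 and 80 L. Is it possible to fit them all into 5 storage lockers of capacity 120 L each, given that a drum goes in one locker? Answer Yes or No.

A valid assignment using 5 storage lockers:
  locker 1: 90 + 20 + 10 = 120
  locker 2: 80 + 40 = 120
  locker 3: 80 + 10 + 10 + 10 + 10 = 120
  locker 4: 80 + 10 = 90
  locker 5: 70 = 70
Every load is within 120 L, so 5 storage lockers suffice.

Yes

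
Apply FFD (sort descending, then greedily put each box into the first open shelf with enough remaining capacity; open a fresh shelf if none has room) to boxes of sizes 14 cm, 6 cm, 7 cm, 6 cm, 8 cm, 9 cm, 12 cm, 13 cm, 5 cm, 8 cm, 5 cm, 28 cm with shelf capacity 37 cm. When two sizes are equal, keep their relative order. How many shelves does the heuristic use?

4

Sorted descending: 28, 14, 13, 12, 9, 8, 8, 7, 6, 6, 5, 5.
  28 → shelf 1 (new)  [load 28/37]
  14 → shelf 2 (new)  [load 14/37]
  13 → shelf 2  [load 27/37]
  12 → shelf 3 (new)  [load 12/37]
  9 → shelf 1  [load 37/37]
  8 → shelf 2  [load 35/37]
  8 → shelf 3  [load 20/37]
  7 → shelf 3  [load 27/37]
  6 → shelf 3  [load 33/37]
  6 → shelf 4 (new)  [load 6/37]
  5 → shelf 4  [load 11/37]
  5 → shelf 4  [load 16/37]
4 shelves opened.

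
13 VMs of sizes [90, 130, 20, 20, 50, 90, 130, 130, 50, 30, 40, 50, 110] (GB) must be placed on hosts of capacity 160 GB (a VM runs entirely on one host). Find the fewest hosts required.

7

Total = 130 + 130 + 130 + 110 + 90 + 90 + 50 + 50 + 50 + 40 + 30 + 20 + 20 = 940 GB.
Lower bound: ⌈940/160⌉ = 6 hosts.
A packing using 7 hosts:
  host 1: 130 + 30 = 160
  host 2: 130 + 20 = 150
  host 3: 130 + 20 = 150
  host 4: 110 + 50 = 160
  host 5: 90 + 50 = 140
  host 6: 90 + 50 = 140
  host 7: 40 = 40
No arrangement into 6 hosts stays within capacity, so 7 is optimal.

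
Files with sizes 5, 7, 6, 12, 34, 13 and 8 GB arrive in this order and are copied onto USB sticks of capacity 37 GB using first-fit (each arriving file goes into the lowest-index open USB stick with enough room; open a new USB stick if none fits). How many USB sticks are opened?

3

  5 → USB stick 1 (new)  [load 5/37]
  7 → USB stick 1  [load 12/37]
  6 → USB stick 1  [load 18/37]
  12 → USB stick 1  [load 30/37]
  34 → USB stick 2 (new)  [load 34/37]
  13 → USB stick 3 (new)  [load 13/37]
  8 → USB stick 3  [load 21/37]
3 USB sticks opened.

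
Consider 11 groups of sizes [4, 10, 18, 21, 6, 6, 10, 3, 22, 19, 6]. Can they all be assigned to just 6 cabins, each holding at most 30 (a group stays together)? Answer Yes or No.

A valid assignment using 5 cabins:
  cabin 1: 22 + 6 = 28
  cabin 2: 21 + 6 + 3 = 30
  cabin 3: 19 + 10 = 29
  cabin 4: 18 + 10 = 28
  cabin 5: 6 + 4 = 10
That uses only 5 ≤ 6, so 6 cabins are enough.

Yes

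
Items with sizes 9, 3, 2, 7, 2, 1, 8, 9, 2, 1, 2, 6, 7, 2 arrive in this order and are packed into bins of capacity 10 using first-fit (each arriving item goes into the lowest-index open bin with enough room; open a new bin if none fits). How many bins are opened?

  9 → bin 1 (new)  [load 9/10]
  3 → bin 2 (new)  [load 3/10]
  2 → bin 2  [load 5/10]
  7 → bin 3 (new)  [load 7/10]
  2 → bin 2  [load 7/10]
  1 → bin 1  [load 10/10]
  8 → bin 4 (new)  [load 8/10]
  9 → bin 5 (new)  [load 9/10]
  2 → bin 2  [load 9/10]
  1 → bin 2  [load 10/10]
  2 → bin 3  [load 9/10]
  6 → bin 6 (new)  [load 6/10]
  7 → bin 7 (new)  [load 7/10]
  2 → bin 4  [load 10/10]
7 bins opened.

7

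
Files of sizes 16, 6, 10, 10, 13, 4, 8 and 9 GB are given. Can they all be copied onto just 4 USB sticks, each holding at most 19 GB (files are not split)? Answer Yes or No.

No

Total = 76 GB; ⌈76/19⌉ = 4.
The bound of 4 does not rule out 4, but exhaustive search shows no assignment into 4 USB sticks of capacity 19 GB exists — the minimum is 5.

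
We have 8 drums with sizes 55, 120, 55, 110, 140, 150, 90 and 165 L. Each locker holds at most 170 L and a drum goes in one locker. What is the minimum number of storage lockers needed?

6

Total = 165 + 150 + 140 + 120 + 110 + 90 + 55 + 55 = 885 L.
Lower bound: ⌈885/170⌉ = 6 storage lockers.
A packing using 6 storage lockers:
  locker 1: 165 = 165
  locker 2: 150 = 150
  locker 3: 140 = 140
  locker 4: 120 = 120
  locker 5: 110 + 55 = 165
  locker 6: 90 + 55 = 145
This matches the lower bound, so 6 is optimal.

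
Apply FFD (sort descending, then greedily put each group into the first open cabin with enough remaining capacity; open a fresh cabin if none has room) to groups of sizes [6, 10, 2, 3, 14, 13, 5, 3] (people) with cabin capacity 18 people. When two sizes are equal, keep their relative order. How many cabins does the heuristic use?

4

Sorted descending: 14, 13, 10, 6, 5, 3, 3, 2.
  14 → cabin 1 (new)  [load 14/18]
  13 → cabin 2 (new)  [load 13/18]
  10 → cabin 3 (new)  [load 10/18]
  6 → cabin 3  [load 16/18]
  5 → cabin 2  [load 18/18]
  3 → cabin 1  [load 17/18]
  3 → cabin 4 (new)  [load 3/18]
  2 → cabin 3  [load 18/18]
4 cabins opened.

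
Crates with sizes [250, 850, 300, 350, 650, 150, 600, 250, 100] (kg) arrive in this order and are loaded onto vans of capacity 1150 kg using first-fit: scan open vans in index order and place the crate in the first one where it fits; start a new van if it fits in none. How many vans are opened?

4

  250 → van 1 (new)  [load 250/1150]
  850 → van 1  [load 1100/1150]
  300 → van 2 (new)  [load 300/1150]
  350 → van 2  [load 650/1150]
  650 → van 3 (new)  [load 650/1150]
  150 → van 2  [load 800/1150]
  600 → van 4 (new)  [load 600/1150]
  250 → van 2  [load 1050/1150]
  100 → van 2  [load 1150/1150]
4 vans opened.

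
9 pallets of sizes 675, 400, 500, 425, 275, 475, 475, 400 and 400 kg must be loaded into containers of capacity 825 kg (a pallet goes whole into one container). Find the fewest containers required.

Total = 675 + 500 + 475 + 475 + 425 + 400 + 400 + 400 + 275 = 4025 kg.
Lower bound: ⌈4025/825⌉ = 5 containers.
A packing using 6 containers:
  container 1: 675 = 675
  container 2: 500 + 275 = 775
  container 3: 475 = 475
  container 4: 475 = 475
  container 5: 425 + 400 = 825
  container 6: 400 + 400 = 800
No arrangement into 5 containers stays within capacity, so 6 is optimal.

6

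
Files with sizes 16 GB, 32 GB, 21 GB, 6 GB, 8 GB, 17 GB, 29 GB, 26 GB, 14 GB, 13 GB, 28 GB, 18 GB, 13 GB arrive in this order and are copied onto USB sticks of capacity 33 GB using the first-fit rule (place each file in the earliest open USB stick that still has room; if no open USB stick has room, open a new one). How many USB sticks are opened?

9

  16 → USB stick 1 (new)  [load 16/33]
  32 → USB stick 2 (new)  [load 32/33]
  21 → USB stick 3 (new)  [load 21/33]
  6 → USB stick 1  [load 22/33]
  8 → USB stick 1  [load 30/33]
  17 → USB stick 4 (new)  [load 17/33]
  29 → USB stick 5 (new)  [load 29/33]
  26 → USB stick 6 (new)  [load 26/33]
  14 → USB stick 4  [load 31/33]
  13 → USB stick 7 (new)  [load 13/33]
  28 → USB stick 8 (new)  [load 28/33]
  18 → USB stick 7  [load 31/33]
  13 → USB stick 9 (new)  [load 13/33]
9 USB sticks opened.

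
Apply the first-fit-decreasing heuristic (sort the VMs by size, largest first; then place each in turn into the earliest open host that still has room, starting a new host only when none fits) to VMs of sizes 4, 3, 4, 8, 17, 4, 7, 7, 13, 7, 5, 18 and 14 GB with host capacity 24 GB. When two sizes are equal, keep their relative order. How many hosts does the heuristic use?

Sorted descending: 18, 17, 14, 13, 8, 7, 7, 7, 5, 4, 4, 4, 3.
  18 → host 1 (new)  [load 18/24]
  17 → host 2 (new)  [load 17/24]
  14 → host 3 (new)  [load 14/24]
  13 → host 4 (new)  [load 13/24]
  8 → host 3  [load 22/24]
  7 → host 2  [load 24/24]
  7 → host 4  [load 20/24]
  7 → host 5 (new)  [load 7/24]
  5 → host 1  [load 23/24]
  4 → host 4  [load 24/24]
  4 → host 5  [load 11/24]
  4 → host 5  [load 15/24]
  3 → host 5  [load 18/24]
5 hosts opened.

5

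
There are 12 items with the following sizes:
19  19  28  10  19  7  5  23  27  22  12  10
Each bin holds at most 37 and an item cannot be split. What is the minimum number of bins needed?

7

Total = 28 + 27 + 23 + 22 + 19 + 19 + 19 + 12 + 10 + 10 + 7 + 5 = 201.
Lower bound: ⌈201/37⌉ = 6 bins.
Also, 7 items each exceed 37/2, and no two of those can share a bin, so at least 7 bins are needed.
A packing using 7 bins:
  bin 1: 28 + 7 = 35
  bin 2: 27 + 10 = 37
  bin 3: 23 + 12 = 35
  bin 4: 22 + 10 + 5 = 37
  bin 5: 19 = 19
  bin 6: 19 = 19
  bin 7: 19 = 19
This matches the lower bound, so 7 is optimal.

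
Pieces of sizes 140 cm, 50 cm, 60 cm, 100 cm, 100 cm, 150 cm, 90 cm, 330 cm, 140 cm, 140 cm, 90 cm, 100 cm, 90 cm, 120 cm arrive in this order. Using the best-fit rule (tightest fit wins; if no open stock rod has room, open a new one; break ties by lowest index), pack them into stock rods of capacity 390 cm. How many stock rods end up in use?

5

  140 → stock rod 1 (new)  [load 140/390]
  50 → stock rod 1  [load 190/390]
  60 → stock rod 1  [load 250/390]
  100 → stock rod 1  [load 350/390]
  100 → stock rod 2 (new)  [load 100/390]
  150 → stock rod 2  [load 250/390]
  90 → stock rod 2  [load 340/390]
  330 → stock rod 3 (new)  [load 330/390]
  140 → stock rod 4 (new)  [load 140/390]
  140 → stock rod 4  [load 280/390]
  90 → stock rod 4  [load 370/390]
  100 → stock rod 5 (new)  [load 100/390]
  90 → stock rod 5  [load 190/390]
  120 → stock rod 5  [load 310/390]
5 stock rods opened.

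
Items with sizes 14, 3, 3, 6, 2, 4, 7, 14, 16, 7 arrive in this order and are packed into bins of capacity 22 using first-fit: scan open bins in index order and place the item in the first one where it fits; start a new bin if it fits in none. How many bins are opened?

  14 → bin 1 (new)  [load 14/22]
  3 → bin 1  [load 17/22]
  3 → bin 1  [load 20/22]
  6 → bin 2 (new)  [load 6/22]
  2 → bin 1  [load 22/22]
  4 → bin 2  [load 10/22]
  7 → bin 2  [load 17/22]
  14 → bin 3 (new)  [load 14/22]
  16 → bin 4 (new)  [load 16/22]
  7 → bin 3  [load 21/22]
4 bins opened.

4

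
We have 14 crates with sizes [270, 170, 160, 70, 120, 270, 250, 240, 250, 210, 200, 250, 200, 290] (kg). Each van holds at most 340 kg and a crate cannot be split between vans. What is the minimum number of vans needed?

11

Total = 290 + 270 + 270 + 250 + 250 + 250 + 240 + 210 + 200 + 200 + 170 + 160 + 120 + 70 = 2950 kg.
Lower bound: ⌈2950/340⌉ = 9 vans.
Also, 10 crates each exceed 170 kg, and no two of those can share a van, so at least 10 vans are needed.
A packing using 11 vans:
  van 1: 290 = 290
  van 2: 270 + 70 = 340
  van 3: 270 = 270
  van 4: 250 = 250
  van 5: 250 = 250
  van 6: 250 = 250
  van 7: 240 = 240
  van 8: 210 + 120 = 330
  van 9: 200 = 200
  van 10: 200 = 200
  van 11: 170 + 160 = 330
No arrangement into 10 vans stays within capacity, so 11 is optimal.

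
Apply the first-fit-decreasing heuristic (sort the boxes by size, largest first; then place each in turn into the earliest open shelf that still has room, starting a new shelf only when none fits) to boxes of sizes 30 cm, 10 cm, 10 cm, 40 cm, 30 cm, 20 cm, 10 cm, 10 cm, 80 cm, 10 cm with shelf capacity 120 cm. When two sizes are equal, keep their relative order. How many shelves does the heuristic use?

Sorted descending: 80, 40, 30, 30, 20, 10, 10, 10, 10, 10.
  80 → shelf 1 (new)  [load 80/120]
  40 → shelf 1  [load 120/120]
  30 → shelf 2 (new)  [load 30/120]
  30 → shelf 2  [load 60/120]
  20 → shelf 2  [load 80/120]
  10 → shelf 2  [load 90/120]
  10 → shelf 2  [load 100/120]
  10 → shelf 2  [load 110/120]
  10 → shelf 2  [load 120/120]
  10 → shelf 3 (new)  [load 10/120]
3 shelves opened.

3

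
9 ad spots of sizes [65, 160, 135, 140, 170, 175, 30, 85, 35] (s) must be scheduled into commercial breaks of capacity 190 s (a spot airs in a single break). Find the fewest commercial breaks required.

Total = 175 + 170 + 160 + 140 + 135 + 85 + 65 + 35 + 30 = 995 s.
Lower bound: ⌈995/190⌉ = 6 commercial breaks.
A packing using 6 commercial breaks:
  break 1: 175 = 175
  break 2: 170 = 170
  break 3: 160 + 30 = 190
  break 4: 140 + 35 = 175
  break 5: 135 = 135
  break 6: 85 + 65 = 150
This matches the lower bound, so 6 is optimal.

6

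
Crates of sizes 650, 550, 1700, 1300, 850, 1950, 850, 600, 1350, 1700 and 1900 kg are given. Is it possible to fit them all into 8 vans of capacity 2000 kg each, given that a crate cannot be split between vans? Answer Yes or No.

A valid assignment using 8 vans:
  van 1: 1950 = 1950
  van 2: 1900 = 1900
  van 3: 1700 = 1700
  van 4: 1700 = 1700
  van 5: 1350 + 650 = 2000
  van 6: 1300 + 600 = 1900
  van 7: 850 + 850 = 1700
  van 8: 550 = 550
Every load is within 2000 kg, so 8 vans suffice.

Yes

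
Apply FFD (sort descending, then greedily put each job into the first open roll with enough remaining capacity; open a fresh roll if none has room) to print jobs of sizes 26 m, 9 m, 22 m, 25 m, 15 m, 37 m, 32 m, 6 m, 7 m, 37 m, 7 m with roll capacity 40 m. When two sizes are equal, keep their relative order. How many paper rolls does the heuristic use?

Sorted descending: 37, 37, 32, 26, 25, 22, 15, 9, 7, 7, 6.
  37 → roll 1 (new)  [load 37/40]
  37 → roll 2 (new)  [load 37/40]
  32 → roll 3 (new)  [load 32/40]
  26 → roll 4 (new)  [load 26/40]
  25 → roll 5 (new)  [load 25/40]
  22 → roll 6 (new)  [load 22/40]
  15 → roll 5  [load 40/40]
  9 → roll 4  [load 35/40]
  7 → roll 3  [load 39/40]
  7 → roll 6  [load 29/40]
  6 → roll 6  [load 35/40]
6 paper rolls opened.

6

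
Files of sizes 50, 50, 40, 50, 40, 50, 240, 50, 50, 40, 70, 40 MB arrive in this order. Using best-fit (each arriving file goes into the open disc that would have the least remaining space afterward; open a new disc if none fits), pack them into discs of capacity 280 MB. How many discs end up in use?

3

  50 → disc 1 (new)  [load 50/280]
  50 → disc 1  [load 100/280]
  40 → disc 1  [load 140/280]
  50 → disc 1  [load 190/280]
  40 → disc 1  [load 230/280]
  50 → disc 1  [load 280/280]
  240 → disc 2 (new)  [load 240/280]
  50 → disc 3 (new)  [load 50/280]
  50 → disc 3  [load 100/280]
  40 → disc 2  [load 280/280]
  70 → disc 3  [load 170/280]
  40 → disc 3  [load 210/280]
3 discs opened.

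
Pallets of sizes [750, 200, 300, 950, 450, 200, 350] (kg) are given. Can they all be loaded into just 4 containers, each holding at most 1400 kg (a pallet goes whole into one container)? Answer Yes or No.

Yes

A valid assignment using 3 containers:
  container 1: 950 + 450 = 1400
  container 2: 750 + 350 + 300 = 1400
  container 3: 200 + 200 = 400
That uses only 3 ≤ 4, so 4 containers are enough.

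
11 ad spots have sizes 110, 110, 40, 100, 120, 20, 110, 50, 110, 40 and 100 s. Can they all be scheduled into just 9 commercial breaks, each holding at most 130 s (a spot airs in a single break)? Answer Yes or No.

A valid assignment using 8 commercial breaks:
  break 1: 120 = 120
  break 2: 110 + 20 = 130
  break 3: 110 = 110
  break 4: 110 = 110
  break 5: 110 = 110
  break 6: 100 = 100
  break 7: 100 = 100
  break 8: 50 + 40 + 40 = 130
That uses only 8 ≤ 9, so 9 commercial breaks are enough.

Yes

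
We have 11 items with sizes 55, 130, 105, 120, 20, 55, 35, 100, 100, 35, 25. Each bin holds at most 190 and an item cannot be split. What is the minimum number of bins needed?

Total = 130 + 120 + 105 + 100 + 100 + 55 + 55 + 35 + 35 + 25 + 20 = 780.
Lower bound: ⌈780/190⌉ = 5 bins.
A packing using 5 bins:
  bin 1: 130 + 55 = 185
  bin 2: 120 + 55 = 175
  bin 3: 105 + 35 + 35 = 175
  bin 4: 100 + 25 + 20 = 145
  bin 5: 100 = 100
This matches the lower bound, so 5 is optimal.

5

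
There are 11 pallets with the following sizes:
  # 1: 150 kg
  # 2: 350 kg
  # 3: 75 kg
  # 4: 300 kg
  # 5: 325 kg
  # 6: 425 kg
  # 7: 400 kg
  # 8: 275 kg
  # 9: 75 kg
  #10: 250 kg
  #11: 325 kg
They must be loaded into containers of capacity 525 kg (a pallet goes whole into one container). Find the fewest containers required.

Total = 425 + 400 + 350 + 325 + 325 + 300 + 275 + 250 + 150 + 75 + 75 = 2950 kg.
Lower bound: ⌈2950/525⌉ = 6 containers.
Also, 7 pallets each exceed 525/2 kg, and no two of those can share a container, so at least 7 containers are needed.
A packing using 7 containers:
  container 1: 425 + 75 = 500
  container 2: 400 + 75 = 475
  container 3: 350 + 150 = 500
  container 4: 325 = 325
  container 5: 325 = 325
  container 6: 300 = 300
  container 7: 275 + 250 = 525
This matches the lower bound, so 7 is optimal.

7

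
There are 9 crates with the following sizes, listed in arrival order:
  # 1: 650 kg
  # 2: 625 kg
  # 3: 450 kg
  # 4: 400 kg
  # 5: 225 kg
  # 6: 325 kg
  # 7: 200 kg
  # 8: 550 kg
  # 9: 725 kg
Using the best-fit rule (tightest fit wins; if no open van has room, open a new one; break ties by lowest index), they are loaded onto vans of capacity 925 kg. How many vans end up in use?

  650 → van 1 (new)  [load 650/925]
  625 → van 2 (new)  [load 625/925]
  450 → van 3 (new)  [load 450/925]
  400 → van 3  [load 850/925]
  225 → van 1  [load 875/925]
  325 → van 4 (new)  [load 325/925]
  200 → van 2  [load 825/925]
  550 → van 4  [load 875/925]
  725 → van 5 (new)  [load 725/925]
5 vans opened.

5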